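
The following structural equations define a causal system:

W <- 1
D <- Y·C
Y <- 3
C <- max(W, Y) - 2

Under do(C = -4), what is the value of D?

The intervention breaks the incoming arrows to C: C <- max(W, Y) - 2 no longer applies, and C = -4.
D = Y·C  [with Y=3, C=-4]  = -12

-12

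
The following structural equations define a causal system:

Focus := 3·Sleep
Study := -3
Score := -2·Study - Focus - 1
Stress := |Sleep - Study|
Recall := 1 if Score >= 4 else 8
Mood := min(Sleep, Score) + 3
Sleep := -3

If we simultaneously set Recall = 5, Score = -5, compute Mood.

-2

Setting Recall = 5, Score = -5 by intervention discards those variables' equations.
Mood = min(Sleep, Score) + 3  [with Sleep=-3, Score=-5]  = -2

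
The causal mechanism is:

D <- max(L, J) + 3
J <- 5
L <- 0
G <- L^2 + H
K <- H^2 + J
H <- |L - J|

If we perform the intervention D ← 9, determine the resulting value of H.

5

do(D=9) replaces the equation D <- max(L, J) + 3 with the constant D = 9.
H is not downstream of the intervention, so its value is determined by the original equations.
H = |L - J|  [with L=0, J=5]  = 5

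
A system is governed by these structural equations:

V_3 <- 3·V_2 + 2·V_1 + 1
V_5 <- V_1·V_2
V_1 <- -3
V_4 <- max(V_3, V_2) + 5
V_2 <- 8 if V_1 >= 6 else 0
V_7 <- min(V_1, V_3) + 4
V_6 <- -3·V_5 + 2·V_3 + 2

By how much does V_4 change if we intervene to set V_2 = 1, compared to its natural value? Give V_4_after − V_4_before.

1

Under do(V_2=1), the mechanism V_2 <- 8 if V_1 >= 6 else 0 is discarded; V_2 is fixed at 1.
V_3 = 3·V_2 + 2·V_1 + 1  [with V_2=1, V_1=-3]  = -2
V_4 = max(V_3, V_2) + 5  [with V_3=-2, V_2=1]  = 6
Without intervention: V_2 = 8 if V_1 >= 6 else 0  [with V_1=-3]  = 0; V_3 = 3·V_2 + 2·V_1 + 1  [with V_2=0, V_1=-3]  = -5; V_4 = max(V_3, V_2) + 5  [with V_3=-5, V_2=0]  = 5.
Change = 6 − 5 = 1.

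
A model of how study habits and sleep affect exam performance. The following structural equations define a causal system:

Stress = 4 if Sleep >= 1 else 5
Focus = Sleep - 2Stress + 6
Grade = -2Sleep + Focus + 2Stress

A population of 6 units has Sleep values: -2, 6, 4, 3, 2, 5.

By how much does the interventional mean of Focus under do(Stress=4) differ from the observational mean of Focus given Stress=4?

-1

The intervention sets Stress=4 in all 6 units regardless of Sleep. Recomputing Focus per unit gives -4, 4, 2, 1, 0, 3; average 1.
Observing Stress=4 restricts to units where Stress's equation naturally yields 4: Sleep ∈ {6, 4, 3, 2, 5}. In that subpopulation Focus = 4, 2, 1, 0, 3, mean 2.
Difference = 1 − 2 = -1.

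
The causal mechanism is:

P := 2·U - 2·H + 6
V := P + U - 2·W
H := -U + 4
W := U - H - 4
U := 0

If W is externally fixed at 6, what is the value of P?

-2

The intervention breaks the incoming arrows to W: W := U - H - 4 no longer applies, and W = 6.
P is not downstream of the intervention, so its value is determined by the original equations.
H = -U + 4  [with U=0]  = 4
P = 2·U - 2·H + 6  [with U=0, H=4]  = -2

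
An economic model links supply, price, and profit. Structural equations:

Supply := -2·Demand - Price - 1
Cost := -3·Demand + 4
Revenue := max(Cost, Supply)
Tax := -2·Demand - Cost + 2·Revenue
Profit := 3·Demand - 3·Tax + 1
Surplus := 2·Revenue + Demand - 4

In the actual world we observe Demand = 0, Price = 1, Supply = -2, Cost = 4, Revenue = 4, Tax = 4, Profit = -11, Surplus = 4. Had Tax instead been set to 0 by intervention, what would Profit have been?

1

Intervening sets Tax = 0 and removes its equation (Tax := -2·Demand - Cost + 2·Revenue).
Profit = 3·Demand - 3·Tax + 1  [with Demand=0, Tax=0]  = 1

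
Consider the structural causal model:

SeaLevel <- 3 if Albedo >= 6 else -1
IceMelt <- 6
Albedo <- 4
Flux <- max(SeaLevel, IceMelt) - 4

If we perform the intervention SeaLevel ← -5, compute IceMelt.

6

Under do(SeaLevel=-5), the mechanism SeaLevel <- 3 if Albedo >= 6 else -1 is discarded; SeaLevel is fixed at -5.
IceMelt is not downstream of the intervention, so its value is determined by the original equations.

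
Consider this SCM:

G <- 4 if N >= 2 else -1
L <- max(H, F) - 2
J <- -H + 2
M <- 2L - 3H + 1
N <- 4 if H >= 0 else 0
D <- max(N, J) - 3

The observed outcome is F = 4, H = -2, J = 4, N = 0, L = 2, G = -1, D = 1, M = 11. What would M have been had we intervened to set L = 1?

do(L=1) replaces the equation L <- max(H, F) - 2 with the constant L = 1.
M = 2L - 3H + 1  [with L=1, H=-2]  = 9

9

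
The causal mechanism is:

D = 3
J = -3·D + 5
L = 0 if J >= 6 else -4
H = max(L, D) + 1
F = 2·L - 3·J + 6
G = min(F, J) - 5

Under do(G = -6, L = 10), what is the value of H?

11

Under do(G = -6, L = 10), each intervened variable's structural equation is replaced by its fixed value.
H = max(L, D) + 1  [with L=10, D=3]  = 11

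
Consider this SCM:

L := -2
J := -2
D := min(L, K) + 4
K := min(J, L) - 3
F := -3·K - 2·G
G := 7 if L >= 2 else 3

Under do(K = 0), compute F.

The intervention breaks the incoming arrows to K: K := min(J, L) - 3 no longer applies, and K = 0.
G = 7 if L >= 2 else 3  [with L=-2]  = 3
F = -3·K - 2·G  [with K=0, G=3]  = -6

-6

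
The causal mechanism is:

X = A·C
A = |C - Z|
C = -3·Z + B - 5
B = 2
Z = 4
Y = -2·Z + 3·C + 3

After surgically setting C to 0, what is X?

The intervention breaks the incoming arrows to C: C = -3·Z + B - 5 no longer applies, and C = 0.
A = |C - Z|  [with C=0, Z=4]  = 4
X = A·C  [with A=4, C=0]  = 0

0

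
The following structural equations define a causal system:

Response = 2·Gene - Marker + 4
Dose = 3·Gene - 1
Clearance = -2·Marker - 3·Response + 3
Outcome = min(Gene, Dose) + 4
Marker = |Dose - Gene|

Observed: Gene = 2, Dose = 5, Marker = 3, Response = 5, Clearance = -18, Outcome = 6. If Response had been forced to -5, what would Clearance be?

Intervening sets Response = -5 and removes its equation (Response = 2·Gene - Marker + 4).
Dose = 3·Gene - 1  [with Gene=2]  = 5
Marker = |Dose - Gene|  [with Dose=5, Gene=2]  = 3
Clearance = -2·Marker - 3·Response + 3  [with Marker=3, Response=-5]  = 12

12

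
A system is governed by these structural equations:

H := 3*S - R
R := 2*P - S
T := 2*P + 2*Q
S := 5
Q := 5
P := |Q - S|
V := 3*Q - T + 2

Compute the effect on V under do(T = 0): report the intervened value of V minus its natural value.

Intervening sets T = 0 and removes its equation (T := 2*P + 2*Q).
V = 3*Q - T + 2  [with Q=5, T=0]  = 17
Without intervention: P = |Q - S|  [with Q=5, S=5]  = 0; T = 2*P + 2*Q  [with P=0, Q=5]  = 10; V = 3*Q - T + 2  [with Q=5, T=10]  = 7.
Change = 17 − 7 = 10.

10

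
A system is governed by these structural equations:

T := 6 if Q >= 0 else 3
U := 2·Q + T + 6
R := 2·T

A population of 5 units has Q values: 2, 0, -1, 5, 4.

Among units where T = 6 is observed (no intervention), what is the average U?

17.5

E[U|T=6] averages over only the 4 units with T=6 (Q = 2, 0, 5, 4): U = 16, 12, 22, 20, mean 17.5.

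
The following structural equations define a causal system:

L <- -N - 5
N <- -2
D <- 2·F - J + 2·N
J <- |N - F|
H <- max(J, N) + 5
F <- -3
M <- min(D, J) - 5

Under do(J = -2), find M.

-13

The intervention breaks the incoming arrows to J: J <- |N - F| no longer applies, and J = -2.
D = 2·F - J + 2·N  [with F=-3, J=-2, N=-2]  = -8
M = min(D, J) - 5  [with D=-8, J=-2]  = -13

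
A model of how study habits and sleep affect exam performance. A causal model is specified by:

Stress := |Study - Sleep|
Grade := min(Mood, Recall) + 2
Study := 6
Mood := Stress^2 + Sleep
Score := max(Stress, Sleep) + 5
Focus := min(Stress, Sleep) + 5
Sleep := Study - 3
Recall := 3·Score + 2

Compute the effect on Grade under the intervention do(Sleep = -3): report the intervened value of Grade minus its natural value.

32

do(Sleep=-3) replaces the equation Sleep := Study - 3 with the constant Sleep = -3.
Stress = |Study - Sleep|  [with Study=6, Sleep=-3]  = 9
Score = max(Stress, Sleep) + 5  [with Stress=9, Sleep=-3]  = 14
Mood = Stress^2 + Sleep  [with Stress=9, Sleep=-3]  = 78
Recall = 3·Score + 2  [with Score=14]  = 44
Grade = min(Mood, Recall) + 2  [with Mood=78, Recall=44]  = 46
Without intervention: Sleep = Study - 3  [with Study=6]  = 3; Stress = |Study - Sleep|  [with Study=6, Sleep=3]  = 3; Score = max(Stress, Sleep) + 5  [with Stress=3, Sleep=3]  = 8; Mood = Stress^2 + Sleep  [with Stress=3, Sleep=3]  = 12; Recall = 3·Score + 2  [with Score=8]  = 26; Grade = min(Mood, Recall) + 2  [with Mood=12, Recall=26]  = 14.
Change = 46 − 14 = 32.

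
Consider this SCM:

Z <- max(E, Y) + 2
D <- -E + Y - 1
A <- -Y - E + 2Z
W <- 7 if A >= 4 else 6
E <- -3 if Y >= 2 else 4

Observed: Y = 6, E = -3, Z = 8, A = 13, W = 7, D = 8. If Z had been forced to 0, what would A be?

The intervention breaks the incoming arrows to Z: Z <- max(E, Y) + 2 no longer applies, and Z = 0.
E = -3 if Y >= 2 else 4  [with Y=6]  = -3
A = -Y - E + 2Z  [with Y=6, E=-3, Z=0]  = -3

-3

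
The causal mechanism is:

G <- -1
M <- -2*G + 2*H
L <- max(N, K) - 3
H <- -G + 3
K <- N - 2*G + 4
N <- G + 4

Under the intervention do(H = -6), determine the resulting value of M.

Under do(H=-6), the mechanism H <- -G + 3 is discarded; H is fixed at -6.
M = -2*G + 2*H  [with G=-1, H=-6]  = -10

-10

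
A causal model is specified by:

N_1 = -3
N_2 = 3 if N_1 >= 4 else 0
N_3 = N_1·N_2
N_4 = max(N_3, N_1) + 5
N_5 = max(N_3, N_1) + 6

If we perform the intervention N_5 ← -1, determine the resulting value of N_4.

The intervention breaks the incoming arrows to N_5: N_5 = max(N_3, N_1) + 6 no longer applies, and N_5 = -1.
Since N_4 is not a descendant of the intervened variable, it is unaffected.
N_2 = 3 if N_1 >= 4 else 0  [with N_1=-3]  = 0
N_3 = N_1·N_2  [with N_1=-3, N_2=0]  = 0
N_4 = max(N_3, N_1) + 5  [with N_3=0, N_1=-3]  = 5

5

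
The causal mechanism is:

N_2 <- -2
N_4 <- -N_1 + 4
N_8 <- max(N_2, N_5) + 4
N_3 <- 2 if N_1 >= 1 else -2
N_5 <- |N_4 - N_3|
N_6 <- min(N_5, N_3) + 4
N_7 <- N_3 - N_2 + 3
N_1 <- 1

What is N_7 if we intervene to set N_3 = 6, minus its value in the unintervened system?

4

The intervention breaks the incoming arrows to N_3: N_3 <- 2 if N_1 >= 1 else -2 no longer applies, and N_3 = 6.
N_7 = N_3 - N_2 + 3  [with N_3=6, N_2=-2]  = 11
Without intervention: N_3 = 2 if N_1 >= 1 else -2  [with N_1=1]  = 2; N_7 = N_3 - N_2 + 3  [with N_3=2, N_2=-2]  = 7.
Change = 11 − 7 = 4.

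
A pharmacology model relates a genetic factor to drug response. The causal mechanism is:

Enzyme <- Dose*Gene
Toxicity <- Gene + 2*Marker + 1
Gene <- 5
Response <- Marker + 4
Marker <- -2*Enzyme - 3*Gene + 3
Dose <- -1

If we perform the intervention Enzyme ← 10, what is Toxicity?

-58

The intervention breaks the incoming arrows to Enzyme: Enzyme <- Dose*Gene no longer applies, and Enzyme = 10.
Marker = -2*Enzyme - 3*Gene + 3  [with Enzyme=10, Gene=5]  = -32
Toxicity = Gene + 2*Marker + 1  [with Gene=5, Marker=-32]  = -58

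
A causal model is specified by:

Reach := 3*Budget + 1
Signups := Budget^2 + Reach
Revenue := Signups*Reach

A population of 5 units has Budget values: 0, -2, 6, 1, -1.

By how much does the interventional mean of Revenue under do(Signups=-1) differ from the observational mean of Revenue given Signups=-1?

-6.9

Every unit gets Signups=-1 under the intervention. Revenue values become -1, 5, -19, -4, 2; E[Revenue|do(Signups=-1)] = -3.4.
E[Revenue|Signups=-1] averages over only the 2 units with Signups=-1 (Budget = -2, -1): Revenue = 5, 2, mean 3.5.
Difference = -3.4 − 3.5 = -6.9.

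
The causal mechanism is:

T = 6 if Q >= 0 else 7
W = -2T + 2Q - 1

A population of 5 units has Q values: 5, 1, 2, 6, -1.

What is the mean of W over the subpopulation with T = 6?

-6

E[W|T=6] averages over only the 4 units with T=6 (Q = 5, 1, 2, 6): W = -3, -11, -9, -1, mean -6.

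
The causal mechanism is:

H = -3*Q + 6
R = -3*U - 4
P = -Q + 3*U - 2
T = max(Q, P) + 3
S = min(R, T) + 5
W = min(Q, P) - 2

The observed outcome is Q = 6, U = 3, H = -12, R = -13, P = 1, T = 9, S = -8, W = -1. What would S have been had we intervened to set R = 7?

12

The intervention breaks the incoming arrows to R: R = -3*U - 4 no longer applies, and R = 7.
P = -Q + 3*U - 2  [with Q=6, U=3]  = 1
T = max(Q, P) + 3  [with Q=6, P=1]  = 9
S = min(R, T) + 5  [with R=7, T=9]  = 12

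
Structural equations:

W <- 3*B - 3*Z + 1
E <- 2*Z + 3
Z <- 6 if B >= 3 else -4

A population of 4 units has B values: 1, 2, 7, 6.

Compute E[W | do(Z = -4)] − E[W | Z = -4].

7.5

Every unit gets Z=-4 under the intervention. W values become 16, 19, 34, 31; E[W|do(Z=-4)] = 25.
Observing Z=-4 restricts to units where Z's equation naturally yields -4: B ∈ {1, 2}. In that subpopulation W = 16, 19, mean 17.5.
Difference = 25 − 17.5 = 7.5.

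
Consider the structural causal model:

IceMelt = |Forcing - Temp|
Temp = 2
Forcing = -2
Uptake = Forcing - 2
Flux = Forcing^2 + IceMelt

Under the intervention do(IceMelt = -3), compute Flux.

1

The intervention breaks the incoming arrows to IceMelt: IceMelt = |Forcing - Temp| no longer applies, and IceMelt = -3.
Flux = Forcing^2 + IceMelt  [with Forcing=-2, IceMelt=-3]  = 1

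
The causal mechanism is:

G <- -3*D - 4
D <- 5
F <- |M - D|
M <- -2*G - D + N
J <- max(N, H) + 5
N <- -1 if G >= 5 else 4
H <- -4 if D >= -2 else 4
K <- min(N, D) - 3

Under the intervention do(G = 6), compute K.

do(G=6) replaces the equation G <- -3*D - 4 with the constant G = 6.
N = -1 if G >= 5 else 4  [with G=6]  = -1
K = min(N, D) - 3  [with N=-1, D=5]  = -4

-4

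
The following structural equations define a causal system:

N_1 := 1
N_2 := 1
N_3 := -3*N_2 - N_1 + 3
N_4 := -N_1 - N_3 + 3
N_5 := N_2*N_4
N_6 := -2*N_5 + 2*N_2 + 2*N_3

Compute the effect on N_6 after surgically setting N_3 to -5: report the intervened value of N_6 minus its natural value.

The intervention breaks the incoming arrows to N_3: N_3 := -3*N_2 - N_1 + 3 no longer applies, and N_3 = -5.
N_4 = -N_1 - N_3 + 3  [with N_1=1, N_3=-5]  = 7
N_5 = N_2*N_4  [with N_2=1, N_4=7]  = 7
N_6 = -2*N_5 + 2*N_2 + 2*N_3  [with N_5=7, N_2=1, N_3=-5]  = -22
Without intervention: N_3 = -3*N_2 - N_1 + 3  [with N_2=1, N_1=1]  = -1; N_4 = -N_1 - N_3 + 3  [with N_1=1, N_3=-1]  = 3; N_5 = N_2*N_4  [with N_2=1, N_4=3]  = 3; N_6 = -2*N_5 + 2*N_2 + 2*N_3  [with N_5=3, N_2=1, N_3=-1]  = -6.
Change = -22 − (-6) = -16.

-16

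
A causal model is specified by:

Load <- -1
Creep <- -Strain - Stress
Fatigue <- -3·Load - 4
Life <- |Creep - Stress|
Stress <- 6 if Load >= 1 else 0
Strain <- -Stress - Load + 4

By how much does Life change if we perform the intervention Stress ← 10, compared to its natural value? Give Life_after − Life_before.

10

Under do(Stress=10), the mechanism Stress <- 6 if Load >= 1 else 0 is discarded; Stress is fixed at 10.
Strain = -Stress - Load + 4  [with Stress=10, Load=-1]  = -5
Creep = -Strain - Stress  [with Strain=-5, Stress=10]  = -5
Life = |Creep - Stress|  [with Creep=-5, Stress=10]  = 15
Without intervention: Stress = 6 if Load >= 1 else 0  [with Load=-1]  = 0; Strain = -Stress - Load + 4  [with Stress=0, Load=-1]  = 5; Creep = -Strain - Stress  [with Strain=5, Stress=0]  = -5; Life = |Creep - Stress|  [with Creep=-5, Stress=0]  = 5.
Change = 15 − 5 = 10.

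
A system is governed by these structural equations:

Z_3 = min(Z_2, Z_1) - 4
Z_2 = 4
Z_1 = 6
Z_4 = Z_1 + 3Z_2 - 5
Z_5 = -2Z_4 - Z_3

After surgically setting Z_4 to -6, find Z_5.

12

Intervening sets Z_4 = -6 and removes its equation (Z_4 = Z_1 + 3Z_2 - 5).
Z_3 = min(Z_2, Z_1) - 4  [with Z_2=4, Z_1=6]  = 0
Z_5 = -2Z_4 - Z_3  [with Z_4=-6, Z_3=0]  = 12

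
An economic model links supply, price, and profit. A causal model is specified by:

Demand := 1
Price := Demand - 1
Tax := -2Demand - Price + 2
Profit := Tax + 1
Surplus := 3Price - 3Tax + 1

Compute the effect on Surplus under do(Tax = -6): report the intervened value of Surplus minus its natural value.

do(Tax=-6) replaces the equation Tax := -2Demand - Price + 2 with the constant Tax = -6.
Price = Demand - 1  [with Demand=1]  = 0
Surplus = 3Price - 3Tax + 1  [with Price=0, Tax=-6]  = 19
Without intervention: Price = Demand - 1  [with Demand=1]  = 0; Tax = -2Demand - Price + 2  [with Demand=1, Price=0]  = 0; Surplus = 3Price - 3Tax + 1  [with Price=0, Tax=0]  = 1.
Change = 19 − 1 = 18.

18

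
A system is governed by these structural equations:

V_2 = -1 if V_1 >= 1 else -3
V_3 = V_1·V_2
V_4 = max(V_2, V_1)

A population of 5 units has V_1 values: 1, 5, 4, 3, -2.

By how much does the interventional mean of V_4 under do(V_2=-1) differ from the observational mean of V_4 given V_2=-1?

The intervention sets V_2=-1 in all 5 units regardless of V_1. Recomputing V_4 per unit gives 1, 5, 4, 3, -1; average 2.4.
Observing V_2=-1 restricts to units where V_2's equation naturally yields -1: V_1 ∈ {1, 5, 4, 3}. In that subpopulation V_4 = 1, 5, 4, 3, mean 3.25.
Difference = 2.4 − 3.25 = -0.85.

-0.85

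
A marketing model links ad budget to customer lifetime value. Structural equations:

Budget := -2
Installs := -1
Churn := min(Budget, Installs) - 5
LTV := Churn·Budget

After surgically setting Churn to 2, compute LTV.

-4

The intervention breaks the incoming arrows to Churn: Churn := min(Budget, Installs) - 5 no longer applies, and Churn = 2.
LTV = Churn·Budget  [with Churn=2, Budget=-2]  = -4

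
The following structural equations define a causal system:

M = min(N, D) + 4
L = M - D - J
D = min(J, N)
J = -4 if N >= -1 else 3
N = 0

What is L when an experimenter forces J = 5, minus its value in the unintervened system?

do(J=5) replaces the equation J = -4 if N >= -1 else 3 with the constant J = 5.
D = min(J, N)  [with J=5, N=0]  = 0
M = min(N, D) + 4  [with N=0, D=0]  = 4
L = M - D - J  [with M=4, D=0, J=5]  = -1
Without intervention: J = -4 if N >= -1 else 3  [with N=0]  = -4; D = min(J, N)  [with J=-4, N=0]  = -4; M = min(N, D) + 4  [with N=0, D=-4]  = 0; L = M - D - J  [with M=0, D=-4, J=-4]  = 8.
Change = -1 − 8 = -9.

-9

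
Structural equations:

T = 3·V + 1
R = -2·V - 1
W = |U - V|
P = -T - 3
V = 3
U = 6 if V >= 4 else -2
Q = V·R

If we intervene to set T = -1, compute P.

Under do(T=-1), the mechanism T = 3·V + 1 is discarded; T is fixed at -1.
P = -T - 3  [with T=-1]  = -2

-2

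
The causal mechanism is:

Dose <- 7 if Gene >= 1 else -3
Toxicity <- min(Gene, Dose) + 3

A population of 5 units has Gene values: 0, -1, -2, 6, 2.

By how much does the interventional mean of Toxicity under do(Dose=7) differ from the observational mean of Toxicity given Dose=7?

-3

Every unit gets Dose=7 under the intervention. Toxicity values become 3, 2, 1, 9, 5; E[Toxicity|do(Dose=7)] = 4.
Observing Dose=7 restricts to units where Dose's equation naturally yields 7: Gene ∈ {6, 2}. In that subpopulation Toxicity = 9, 5, mean 7.
Difference = 4 − 7 = -3.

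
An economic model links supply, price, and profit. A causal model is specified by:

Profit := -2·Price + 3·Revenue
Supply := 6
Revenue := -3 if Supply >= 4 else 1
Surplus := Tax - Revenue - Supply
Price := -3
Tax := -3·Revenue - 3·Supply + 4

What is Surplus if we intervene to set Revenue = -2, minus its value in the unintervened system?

-4

The intervention breaks the incoming arrows to Revenue: Revenue := -3 if Supply >= 4 else 1 no longer applies, and Revenue = -2.
Tax = -3·Revenue - 3·Supply + 4  [with Revenue=-2, Supply=6]  = -8
Surplus = Tax - Revenue - Supply  [with Tax=-8, Revenue=-2, Supply=6]  = -12
Without intervention: Revenue = -3 if Supply >= 4 else 1  [with Supply=6]  = -3; Tax = -3·Revenue - 3·Supply + 4  [with Revenue=-3, Supply=6]  = -5; Surplus = Tax - Revenue - Supply  [with Tax=-5, Revenue=-3, Supply=6]  = -8.
Change = -12 − (-8) = -4.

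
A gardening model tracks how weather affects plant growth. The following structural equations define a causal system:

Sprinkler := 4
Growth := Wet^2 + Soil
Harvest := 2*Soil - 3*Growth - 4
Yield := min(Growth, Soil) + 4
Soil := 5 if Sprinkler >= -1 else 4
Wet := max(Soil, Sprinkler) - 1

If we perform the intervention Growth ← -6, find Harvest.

24

Under do(Growth=-6), the mechanism Growth := Wet^2 + Soil is discarded; Growth is fixed at -6.
Soil = 5 if Sprinkler >= -1 else 4  [with Sprinkler=4]  = 5
Harvest = 2*Soil - 3*Growth - 4  [with Soil=5, Growth=-6]  = 24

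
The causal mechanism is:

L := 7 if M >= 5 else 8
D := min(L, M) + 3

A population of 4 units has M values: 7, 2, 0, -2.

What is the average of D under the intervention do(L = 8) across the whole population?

4.75

do(L=8) breaks L's dependence on M. With L=8 fixed, D across the units is 10, 5, 3, 1, mean 4.75.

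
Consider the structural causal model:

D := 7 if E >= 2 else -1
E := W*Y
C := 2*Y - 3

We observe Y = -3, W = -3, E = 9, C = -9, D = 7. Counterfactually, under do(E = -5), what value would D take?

-1

do(E=-5) replaces the equation E := W*Y with the constant E = -5.
D = 7 if E >= 2 else -1  [with E=-5]  = -1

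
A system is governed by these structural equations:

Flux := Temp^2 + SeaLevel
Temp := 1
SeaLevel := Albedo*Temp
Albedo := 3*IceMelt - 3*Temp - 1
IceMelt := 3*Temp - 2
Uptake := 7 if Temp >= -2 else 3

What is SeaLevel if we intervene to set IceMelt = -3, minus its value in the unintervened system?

-12

Under do(IceMelt=-3), the mechanism IceMelt := 3*Temp - 2 is discarded; IceMelt is fixed at -3.
Albedo = 3*IceMelt - 3*Temp - 1  [with IceMelt=-3, Temp=1]  = -13
SeaLevel = Albedo*Temp  [with Albedo=-13, Temp=1]  = -13
Without intervention: IceMelt = 3*Temp - 2  [with Temp=1]  = 1; Albedo = 3*IceMelt - 3*Temp - 1  [with IceMelt=1, Temp=1]  = -1; SeaLevel = Albedo*Temp  [with Albedo=-1, Temp=1]  = -1.
Change = -13 − (-1) = -12.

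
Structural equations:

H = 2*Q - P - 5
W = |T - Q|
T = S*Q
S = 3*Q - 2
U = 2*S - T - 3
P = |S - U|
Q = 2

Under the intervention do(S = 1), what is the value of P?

do(S=1) replaces the equation S = 3*Q - 2 with the constant S = 1.
T = S*Q  [with S=1, Q=2]  = 2
U = 2*S - T - 3  [with S=1, T=2]  = -3
P = |S - U|  [with S=1, U=-3]  = 4

4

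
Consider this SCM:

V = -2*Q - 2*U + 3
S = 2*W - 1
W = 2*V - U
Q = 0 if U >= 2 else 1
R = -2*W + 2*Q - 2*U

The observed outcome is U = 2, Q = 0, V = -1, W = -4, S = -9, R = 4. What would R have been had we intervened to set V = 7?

-28

The intervention breaks the incoming arrows to V: V = -2*Q - 2*U + 3 no longer applies, and V = 7.
Q = 0 if U >= 2 else 1  [with U=2]  = 0
W = 2*V - U  [with V=7, U=2]  = 12
R = -2*W + 2*Q - 2*U  [with W=12, Q=0, U=2]  = -28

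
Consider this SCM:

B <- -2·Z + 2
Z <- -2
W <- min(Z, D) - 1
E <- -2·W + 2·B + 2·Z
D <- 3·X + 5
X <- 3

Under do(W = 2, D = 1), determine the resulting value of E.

4

The joint intervention fixes W = 2, D = 1, removing each variable's own equation.
B = -2·Z + 2  [with Z=-2]  = 6
E = -2·W + 2·B + 2·Z  [with W=2, B=6, Z=-2]  = 4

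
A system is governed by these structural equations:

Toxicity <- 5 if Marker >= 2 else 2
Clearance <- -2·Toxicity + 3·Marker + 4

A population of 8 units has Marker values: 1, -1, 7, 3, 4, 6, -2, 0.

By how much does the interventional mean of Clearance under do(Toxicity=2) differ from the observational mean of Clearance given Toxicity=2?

8.25

do(Toxicity=2) breaks Toxicity's dependence on Marker. With Toxicity=2 fixed, Clearance across the units is 3, -3, 21, 9, 12, 18, -6, 0, mean 6.75.
Conditioning on Toxicity=2 selects the 4 unit(s) with Marker ∈ {1, -1, -2, 0}. Their Clearance values: 3, -3, -6, 0. Mean = -1.5.
Difference = 6.75 − (-1.5) = 8.25.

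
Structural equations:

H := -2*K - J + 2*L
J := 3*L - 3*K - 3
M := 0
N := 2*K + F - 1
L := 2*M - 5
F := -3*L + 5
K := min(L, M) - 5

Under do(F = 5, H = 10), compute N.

Setting F = 5, H = 10 by intervention discards those variables' equations.
L = 2*M - 5  [with M=0]  = -5
K = min(L, M) - 5  [with L=-5, M=0]  = -10
N = 2*K + F - 1  [with K=-10, F=5]  = -16

-16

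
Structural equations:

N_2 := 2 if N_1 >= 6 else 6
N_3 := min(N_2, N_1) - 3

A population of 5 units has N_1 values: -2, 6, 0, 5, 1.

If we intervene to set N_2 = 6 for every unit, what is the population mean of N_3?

-1

do(N_2=6) breaks N_2's dependence on N_1. With N_2=6 fixed, N_3 across the units is -5, 3, -3, 2, -2, mean -1.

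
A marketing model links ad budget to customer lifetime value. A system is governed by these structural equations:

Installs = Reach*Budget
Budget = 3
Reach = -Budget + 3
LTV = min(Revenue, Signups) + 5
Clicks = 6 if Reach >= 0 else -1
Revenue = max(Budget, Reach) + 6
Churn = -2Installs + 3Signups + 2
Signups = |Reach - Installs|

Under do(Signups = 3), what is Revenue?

9

Under do(Signups=3), the mechanism Signups = |Reach - Installs| is discarded; Signups is fixed at 3.
Since Revenue is not a descendant of the intervened variable, it is unaffected.
Reach = -Budget + 3  [with Budget=3]  = 0
Revenue = max(Budget, Reach) + 6  [with Budget=3, Reach=0]  = 9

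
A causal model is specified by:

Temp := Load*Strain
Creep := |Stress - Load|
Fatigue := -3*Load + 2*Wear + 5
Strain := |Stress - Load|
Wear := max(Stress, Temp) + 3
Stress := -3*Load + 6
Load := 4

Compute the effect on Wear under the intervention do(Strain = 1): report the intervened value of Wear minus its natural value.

The intervention breaks the incoming arrows to Strain: Strain := |Stress - Load| no longer applies, and Strain = 1.
Stress = -3*Load + 6  [with Load=4]  = -6
Temp = Load*Strain  [with Load=4, Strain=1]  = 4
Wear = max(Stress, Temp) + 3  [with Stress=-6, Temp=4]  = 7
Without intervention: Stress = -3*Load + 6  [with Load=4]  = -6; Strain = |Stress - Load|  [with Stress=-6, Load=4]  = 10; Temp = Load*Strain  [with Load=4, Strain=10]  = 40; Wear = max(Stress, Temp) + 3  [with Stress=-6, Temp=40]  = 43.
Change = 7 − 43 = -36.

-36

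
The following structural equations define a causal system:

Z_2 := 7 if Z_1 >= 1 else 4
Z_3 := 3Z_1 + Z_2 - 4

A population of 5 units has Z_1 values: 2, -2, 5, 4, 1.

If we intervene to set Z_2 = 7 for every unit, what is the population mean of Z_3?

Every unit gets Z_2=7 under the intervention. Z_3 values become 9, -3, 18, 15, 6; E[Z_3|do(Z_2=7)] = 9.

9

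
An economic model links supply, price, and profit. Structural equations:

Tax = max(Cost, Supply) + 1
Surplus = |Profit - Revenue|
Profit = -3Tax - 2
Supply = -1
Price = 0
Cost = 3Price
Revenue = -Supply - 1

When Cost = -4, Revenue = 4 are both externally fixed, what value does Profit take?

-2

Setting Cost = -4, Revenue = 4 by intervention discards those variables' equations.
Tax = max(Cost, Supply) + 1  [with Cost=-4, Supply=-1]  = 0
Profit = -3Tax - 2  [with Tax=0]  = -2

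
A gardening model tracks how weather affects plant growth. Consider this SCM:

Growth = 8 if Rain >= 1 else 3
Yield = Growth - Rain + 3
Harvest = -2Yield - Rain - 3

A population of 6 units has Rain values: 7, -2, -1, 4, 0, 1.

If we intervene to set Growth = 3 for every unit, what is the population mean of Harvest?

-13.5

Under do(Growth=3), Growth's equation is replaced by Growth=3 for every unit. Per-unit Harvest: -8, -17, -16, -11, -15, -14. Mean = -13.5.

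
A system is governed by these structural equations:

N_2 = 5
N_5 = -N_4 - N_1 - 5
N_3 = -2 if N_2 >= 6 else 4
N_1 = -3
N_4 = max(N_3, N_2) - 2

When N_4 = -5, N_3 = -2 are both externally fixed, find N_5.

3

The joint intervention fixes N_4 = -5, N_3 = -2, removing each variable's own equation.
N_5 = -N_4 - N_1 - 5  [with N_4=-5, N_1=-3]  = 3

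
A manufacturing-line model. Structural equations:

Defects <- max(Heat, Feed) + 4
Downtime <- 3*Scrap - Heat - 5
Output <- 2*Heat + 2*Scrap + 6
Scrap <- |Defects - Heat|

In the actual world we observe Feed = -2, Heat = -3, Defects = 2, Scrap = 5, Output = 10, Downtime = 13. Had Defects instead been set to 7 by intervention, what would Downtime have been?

The intervention breaks the incoming arrows to Defects: Defects <- max(Heat, Feed) + 4 no longer applies, and Defects = 7.
Scrap = |Defects - Heat|  [with Defects=7, Heat=-3]  = 10
Downtime = 3*Scrap - Heat - 5  [with Scrap=10, Heat=-3]  = 28

28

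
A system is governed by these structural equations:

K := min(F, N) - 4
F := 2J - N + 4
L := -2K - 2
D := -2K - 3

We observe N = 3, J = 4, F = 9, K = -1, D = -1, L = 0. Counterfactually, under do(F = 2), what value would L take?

2

The intervention breaks the incoming arrows to F: F := 2J - N + 4 no longer applies, and F = 2.
K = min(F, N) - 4  [with F=2, N=3]  = -2
L = -2K - 2  [with K=-2]  = 2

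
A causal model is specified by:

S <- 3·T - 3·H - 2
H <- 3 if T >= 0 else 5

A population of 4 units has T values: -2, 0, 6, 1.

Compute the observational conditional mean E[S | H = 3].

E[S|H=3] averages over only the 3 units with H=3 (T = 0, 6, 1): S = -11, 7, -8, mean -4.

-4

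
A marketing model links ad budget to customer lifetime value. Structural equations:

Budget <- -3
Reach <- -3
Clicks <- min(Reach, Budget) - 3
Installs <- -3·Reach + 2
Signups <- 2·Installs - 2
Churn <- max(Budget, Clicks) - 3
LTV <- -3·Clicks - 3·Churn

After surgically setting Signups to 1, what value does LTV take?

Under do(Signups=1), the mechanism Signups <- 2·Installs - 2 is discarded; Signups is fixed at 1.
Since LTV is not a descendant of the intervened variable, it is unaffected.
Clicks = min(Reach, Budget) - 3  [with Reach=-3, Budget=-3]  = -6
Churn = max(Budget, Clicks) - 3  [with Budget=-3, Clicks=-6]  = -6
LTV = -3·Clicks - 3·Churn  [with Clicks=-6, Churn=-6]  = 36

36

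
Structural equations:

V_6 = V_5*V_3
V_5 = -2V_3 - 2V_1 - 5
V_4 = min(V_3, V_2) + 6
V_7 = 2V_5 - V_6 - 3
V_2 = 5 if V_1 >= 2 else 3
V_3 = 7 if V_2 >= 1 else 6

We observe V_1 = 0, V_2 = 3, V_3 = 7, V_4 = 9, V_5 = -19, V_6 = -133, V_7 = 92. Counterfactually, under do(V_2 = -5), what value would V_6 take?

-102

Under do(V_2=-5), the mechanism V_2 = 5 if V_1 >= 2 else 3 is discarded; V_2 is fixed at -5.
V_3 = 7 if V_2 >= 1 else 6  [with V_2=-5]  = 6
V_5 = -2V_3 - 2V_1 - 5  [with V_3=6, V_1=0]  = -17
V_6 = V_5*V_3  [with V_5=-17, V_3=6]  = -102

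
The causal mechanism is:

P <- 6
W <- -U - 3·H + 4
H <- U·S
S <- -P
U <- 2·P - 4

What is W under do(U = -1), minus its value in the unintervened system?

-153

do(U=-1) replaces the equation U <- 2·P - 4 with the constant U = -1.
S = -P  [with P=6]  = -6
H = U·S  [with U=-1, S=-6]  = 6
W = -U - 3·H + 4  [with U=-1, H=6]  = -13
Without intervention: S = -P  [with P=6]  = -6; U = 2·P - 4  [with P=6]  = 8; H = U·S  [with U=8, S=-6]  = -48; W = -U - 3·H + 4  [with U=8, H=-48]  = 140.
Change = -13 − 140 = -153.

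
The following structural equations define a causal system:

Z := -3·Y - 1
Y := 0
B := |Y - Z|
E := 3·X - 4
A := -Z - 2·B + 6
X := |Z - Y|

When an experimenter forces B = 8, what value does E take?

-1

Under do(B=8), the mechanism B := |Y - Z| is discarded; B is fixed at 8.
Since E is not a descendant of the intervened variable, it is unaffected.
Z = -3·Y - 1  [with Y=0]  = -1
X = |Z - Y|  [with Z=-1, Y=0]  = 1
E = 3·X - 4  [with X=1]  = -1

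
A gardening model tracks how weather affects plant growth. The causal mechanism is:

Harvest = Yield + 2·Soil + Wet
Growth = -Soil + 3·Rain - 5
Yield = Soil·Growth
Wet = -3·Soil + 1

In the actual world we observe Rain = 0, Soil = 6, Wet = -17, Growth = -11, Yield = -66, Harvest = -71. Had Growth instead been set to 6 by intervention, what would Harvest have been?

31

Under do(Growth=6), the mechanism Growth = -Soil + 3·Rain - 5 is discarded; Growth is fixed at 6.
Wet = -3·Soil + 1  [with Soil=6]  = -17
Yield = Soil·Growth  [with Soil=6, Growth=6]  = 36
Harvest = Yield + 2·Soil + Wet  [with Yield=36, Soil=6, Wet=-17]  = 31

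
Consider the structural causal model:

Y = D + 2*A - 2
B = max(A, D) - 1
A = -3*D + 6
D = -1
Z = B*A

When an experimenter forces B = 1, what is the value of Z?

do(B=1) replaces the equation B = max(A, D) - 1 with the constant B = 1.
A = -3*D + 6  [with D=-1]  = 9
Z = B*A  [with B=1, A=9]  = 9

9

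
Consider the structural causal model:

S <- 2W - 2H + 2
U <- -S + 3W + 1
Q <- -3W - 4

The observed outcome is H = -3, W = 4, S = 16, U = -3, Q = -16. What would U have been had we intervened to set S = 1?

The intervention breaks the incoming arrows to S: S <- 2W - 2H + 2 no longer applies, and S = 1.
U = -S + 3W + 1  [with S=1, W=4]  = 12

12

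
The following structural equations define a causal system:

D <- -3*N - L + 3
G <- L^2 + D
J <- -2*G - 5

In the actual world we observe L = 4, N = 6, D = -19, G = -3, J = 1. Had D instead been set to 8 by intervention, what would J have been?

do(D=8) replaces the equation D <- -3*N - L + 3 with the constant D = 8.
G = L^2 + D  [with L=4, D=8]  = 24
J = -2*G - 5  [with G=24]  = -53

-53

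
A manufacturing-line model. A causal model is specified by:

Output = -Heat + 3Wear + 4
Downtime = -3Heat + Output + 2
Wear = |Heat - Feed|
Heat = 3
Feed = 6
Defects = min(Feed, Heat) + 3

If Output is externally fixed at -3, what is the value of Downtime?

-10

The intervention breaks the incoming arrows to Output: Output = -Heat + 3Wear + 4 no longer applies, and Output = -3.
Downtime = -3Heat + Output + 2  [with Heat=3, Output=-3]  = -10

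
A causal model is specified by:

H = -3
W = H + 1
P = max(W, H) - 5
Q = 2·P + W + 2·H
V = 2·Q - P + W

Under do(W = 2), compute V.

-15

do(W=2) replaces the equation W = H + 1 with the constant W = 2.
P = max(W, H) - 5  [with W=2, H=-3]  = -3
Q = 2·P + W + 2·H  [with P=-3, W=2, H=-3]  = -10
V = 2·Q - P + W  [with Q=-10, P=-3, W=2]  = -15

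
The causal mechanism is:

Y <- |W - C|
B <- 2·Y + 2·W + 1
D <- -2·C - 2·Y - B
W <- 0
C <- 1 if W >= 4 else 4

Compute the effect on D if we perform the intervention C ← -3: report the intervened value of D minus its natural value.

18

do(C=-3) replaces the equation C <- 1 if W >= 4 else 4 with the constant C = -3.
Y = |W - C|  [with W=0, C=-3]  = 3
B = 2·Y + 2·W + 1  [with Y=3, W=0]  = 7
D = -2·C - 2·Y - B  [with C=-3, Y=3, B=7]  = -7
Without intervention: C = 1 if W >= 4 else 4  [with W=0]  = 4; Y = |W - C|  [with W=0, C=4]  = 4; B = 2·Y + 2·W + 1  [with Y=4, W=0]  = 9; D = -2·C - 2·Y - B  [with C=4, Y=4, B=9]  = -25.
Change = -7 − (-25) = 18.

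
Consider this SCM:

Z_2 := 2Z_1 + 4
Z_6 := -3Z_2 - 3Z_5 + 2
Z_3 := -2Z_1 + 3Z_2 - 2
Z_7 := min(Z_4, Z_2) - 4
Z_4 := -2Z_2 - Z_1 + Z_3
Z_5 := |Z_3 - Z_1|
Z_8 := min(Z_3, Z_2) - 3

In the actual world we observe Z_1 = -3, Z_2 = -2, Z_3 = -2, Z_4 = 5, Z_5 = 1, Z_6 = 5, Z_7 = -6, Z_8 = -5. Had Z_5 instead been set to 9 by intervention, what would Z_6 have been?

The intervention breaks the incoming arrows to Z_5: Z_5 := |Z_3 - Z_1| no longer applies, and Z_5 = 9.
Z_2 = 2Z_1 + 4  [with Z_1=-3]  = -2
Z_6 = -3Z_2 - 3Z_5 + 2  [with Z_2=-2, Z_5=9]  = -19

-19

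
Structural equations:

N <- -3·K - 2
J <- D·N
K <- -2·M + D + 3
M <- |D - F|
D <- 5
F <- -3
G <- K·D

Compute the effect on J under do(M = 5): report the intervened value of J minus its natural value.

The intervention breaks the incoming arrows to M: M <- |D - F| no longer applies, and M = 5.
K = -2·M + D + 3  [with M=5, D=5]  = -2
N = -3·K - 2  [with K=-2]  = 4
J = D·N  [with D=5, N=4]  = 20
Without intervention: M = |D - F|  [with D=5, F=-3]  = 8; K = -2·M + D + 3  [with M=8, D=5]  = -8; N = -3·K - 2  [with K=-8]  = 22; J = D·N  [with D=5, N=22]  = 110.
Change = 20 − 110 = -90.

-90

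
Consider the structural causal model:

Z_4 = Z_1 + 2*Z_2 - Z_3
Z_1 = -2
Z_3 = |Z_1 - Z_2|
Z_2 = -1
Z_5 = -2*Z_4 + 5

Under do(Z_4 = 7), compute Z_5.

Intervening sets Z_4 = 7 and removes its equation (Z_4 = Z_1 + 2*Z_2 - Z_3).
Z_5 = -2*Z_4 + 5  [with Z_4=7]  = -9

-9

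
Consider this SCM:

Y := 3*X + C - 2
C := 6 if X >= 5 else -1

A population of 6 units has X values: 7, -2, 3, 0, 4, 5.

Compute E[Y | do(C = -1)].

do(C=-1) breaks C's dependence on X. With C=-1 fixed, Y across the units is 18, -9, 6, -3, 9, 12, mean 5.5.

5.5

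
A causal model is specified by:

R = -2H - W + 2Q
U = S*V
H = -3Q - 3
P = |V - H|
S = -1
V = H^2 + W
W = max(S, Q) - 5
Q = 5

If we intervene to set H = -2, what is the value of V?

4

Intervening sets H = -2 and removes its equation (H = -3Q - 3).
W = max(S, Q) - 5  [with S=-1, Q=5]  = 0
V = H^2 + W  [with H=-2, W=0]  = 4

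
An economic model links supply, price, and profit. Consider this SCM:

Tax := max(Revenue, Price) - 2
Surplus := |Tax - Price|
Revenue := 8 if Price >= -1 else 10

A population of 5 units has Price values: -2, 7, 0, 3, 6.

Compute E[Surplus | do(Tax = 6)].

Every unit gets Tax=6 under the intervention. Surplus values become 8, 1, 6, 3, 0; E[Surplus|do(Tax=6)] = 3.6.

3.6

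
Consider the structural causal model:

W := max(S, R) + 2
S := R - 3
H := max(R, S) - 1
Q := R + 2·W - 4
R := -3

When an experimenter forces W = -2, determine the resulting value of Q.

The intervention breaks the incoming arrows to W: W := max(S, R) + 2 no longer applies, and W = -2.
Q = R + 2·W - 4  [with R=-3, W=-2]  = -11

-11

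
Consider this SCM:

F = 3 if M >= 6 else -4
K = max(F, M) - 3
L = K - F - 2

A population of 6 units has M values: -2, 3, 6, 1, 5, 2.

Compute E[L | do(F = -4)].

1.5

The intervention sets F=-4 in all 6 units regardless of M. Recomputing L per unit gives -3, 2, 5, 0, 4, 1; average 1.5.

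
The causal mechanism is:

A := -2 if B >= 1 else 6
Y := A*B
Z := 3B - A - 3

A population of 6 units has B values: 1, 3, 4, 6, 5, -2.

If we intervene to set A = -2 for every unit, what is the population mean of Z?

The intervention sets A=-2 in all 6 units regardless of B. Recomputing Z per unit gives 2, 8, 11, 17, 14, -7; average 7.5.

7.5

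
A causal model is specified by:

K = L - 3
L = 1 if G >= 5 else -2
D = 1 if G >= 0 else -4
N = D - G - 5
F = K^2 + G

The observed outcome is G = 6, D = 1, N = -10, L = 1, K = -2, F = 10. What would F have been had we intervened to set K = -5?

31

The intervention breaks the incoming arrows to K: K = L - 3 no longer applies, and K = -5.
F = K^2 + G  [with K=-5, G=6]  = 31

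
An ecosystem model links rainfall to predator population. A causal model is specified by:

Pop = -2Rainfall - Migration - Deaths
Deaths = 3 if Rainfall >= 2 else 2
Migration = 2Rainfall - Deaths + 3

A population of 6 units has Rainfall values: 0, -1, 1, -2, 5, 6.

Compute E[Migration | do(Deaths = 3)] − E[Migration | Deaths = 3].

-8

Every unit gets Deaths=3 under the intervention. Migration values become 0, -2, 2, -4, 10, 12; E[Migration|do(Deaths=3)] = 3.
Conditioning on Deaths=3 selects the 2 unit(s) with Rainfall ∈ {5, 6}. Their Migration values: 10, 12. Mean = 11.
Difference = 3 − 11 = -8.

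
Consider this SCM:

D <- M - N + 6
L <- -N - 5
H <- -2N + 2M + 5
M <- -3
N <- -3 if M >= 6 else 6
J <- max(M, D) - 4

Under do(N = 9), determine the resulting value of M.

-3

Under do(N=9), the mechanism N <- -3 if M >= 6 else 6 is discarded; N is fixed at 9.
M is not downstream of the intervention, so its value is determined by the original equations.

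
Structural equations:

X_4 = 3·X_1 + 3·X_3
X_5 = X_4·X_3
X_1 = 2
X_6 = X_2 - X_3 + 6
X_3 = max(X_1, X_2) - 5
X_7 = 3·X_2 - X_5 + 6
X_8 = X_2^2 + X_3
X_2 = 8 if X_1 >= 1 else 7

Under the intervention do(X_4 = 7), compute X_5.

21

Intervening sets X_4 = 7 and removes its equation (X_4 = 3·X_1 + 3·X_3).
X_2 = 8 if X_1 >= 1 else 7  [with X_1=2]  = 8
X_3 = max(X_1, X_2) - 5  [with X_1=2, X_2=8]  = 3
X_5 = X_4·X_3  [with X_4=7, X_3=3]  = 21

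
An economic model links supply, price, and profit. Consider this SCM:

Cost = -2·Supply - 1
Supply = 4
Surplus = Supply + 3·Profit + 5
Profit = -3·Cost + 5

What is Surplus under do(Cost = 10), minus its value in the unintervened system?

Under do(Cost=10), the mechanism Cost = -2·Supply - 1 is discarded; Cost is fixed at 10.
Profit = -3·Cost + 5  [with Cost=10]  = -25
Surplus = Supply + 3·Profit + 5  [with Supply=4, Profit=-25]  = -66
Without intervention: Cost = -2·Supply - 1  [with Supply=4]  = -9; Profit = -3·Cost + 5  [with Cost=-9]  = 32; Surplus = Supply + 3·Profit + 5  [with Supply=4, Profit=32]  = 105.
Change = -66 − 105 = -171.

-171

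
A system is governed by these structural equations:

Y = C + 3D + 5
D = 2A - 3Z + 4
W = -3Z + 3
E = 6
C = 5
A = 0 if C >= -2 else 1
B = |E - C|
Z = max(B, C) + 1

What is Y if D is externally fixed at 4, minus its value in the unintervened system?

54

Intervening sets D = 4 and removes its equation (D = 2A - 3Z + 4).
Y = C + 3D + 5  [with C=5, D=4]  = 22
Without intervention: B = |E - C|  [with E=6, C=5]  = 1; Z = max(B, C) + 1  [with B=1, C=5]  = 6; A = 0 if C >= -2 else 1  [with C=5]  = 0; D = 2A - 3Z + 4  [with A=0, Z=6]  = -14; Y = C + 3D + 5  [with C=5, D=-14]  = -32.
Change = 22 − (-32) = 54.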